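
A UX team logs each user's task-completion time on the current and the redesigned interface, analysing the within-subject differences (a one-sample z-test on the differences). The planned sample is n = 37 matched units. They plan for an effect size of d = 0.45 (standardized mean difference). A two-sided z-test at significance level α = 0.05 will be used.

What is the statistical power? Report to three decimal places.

Noncentrality parameter: δ = d·√n = 0.45 × √37 = 2.7372
Critical value for a two-sided test at α = 0.05: z_{α/2} = 1.960.
Power = Φ(δ − 1.960) + Φ(−δ − 1.960) = Φ(0.777) + Φ(-4.697) = 0.7815 + 0.0000 = 0.7815.

Power ≈ 0.782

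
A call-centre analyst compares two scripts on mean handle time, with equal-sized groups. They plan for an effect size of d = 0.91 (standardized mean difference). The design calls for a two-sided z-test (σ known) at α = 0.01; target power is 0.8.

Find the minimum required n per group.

For power 0.8 need Φ(δ − z_{0.005}) = 0.8, so δ = z_{0.005} + z_{0.20} = 2.576 + 0.842 = 3.417.
(Ignoring the negligible lower-tail rejection probability gives the usual closed-form inversion.)
δ = d·√(n/2) ⇒ n = 2(δ/d)² = 2 × (3.417 / 0.91)² = 28.21.
Rounding up, n = 29 per group.

n = 29 per group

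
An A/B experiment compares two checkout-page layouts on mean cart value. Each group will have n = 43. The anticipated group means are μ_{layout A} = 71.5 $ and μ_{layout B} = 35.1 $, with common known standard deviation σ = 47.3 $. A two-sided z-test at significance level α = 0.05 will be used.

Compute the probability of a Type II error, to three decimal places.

β ≈ 0.054

Standardized effect: d = |μ_{layout A} − μ_{layout B}| / σ = |71.5 − 35.1| / 47.3 = 0.7696
Noncentrality parameter: δ = d·√(n/2) = 0.7696 × √(43/2) = 3.5683
Critical value for a two-sided test at α = 0.05: z_{α/2} = 1.960.
Power = Φ(δ − 1.960) + Φ(−δ − 1.960) = Φ(1.608) + Φ(-5.528) = 0.9461 + 0.0000 = 0.9461.
Type II error: β = 1 − power = 1 − 0.9461 = 0.0539.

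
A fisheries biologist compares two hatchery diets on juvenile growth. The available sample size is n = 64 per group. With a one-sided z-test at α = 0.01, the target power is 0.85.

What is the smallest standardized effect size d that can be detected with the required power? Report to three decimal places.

Required noncentrality: δ = z_{0.01} + z_{0.15} = 2.326 + 1.036 = 3.363.
δ = d·√(n/2) ⇒ d = δ/√(n/2) = 3.363/√(64/2) = 0.5945.

d ≈ 0.594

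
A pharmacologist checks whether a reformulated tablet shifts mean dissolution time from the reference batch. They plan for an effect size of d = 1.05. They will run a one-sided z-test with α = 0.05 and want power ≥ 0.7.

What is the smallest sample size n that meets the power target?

n = 5

Set Φ(δ − 1.645) = 0.7; then δ − 1.645 = Φ⁻¹(0.7) = 0.524, giving δ = 2.169.
δ = d·√n ⇒ n = (δ/d)² = (2.169 / 1.05)² = 4.27.
Rounding up, n = 5.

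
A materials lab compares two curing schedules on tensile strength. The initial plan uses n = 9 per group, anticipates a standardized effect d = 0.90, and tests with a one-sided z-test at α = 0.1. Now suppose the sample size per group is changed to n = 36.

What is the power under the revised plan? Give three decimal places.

Power ≈ 0.994

With n = 36 per group: δ = d·√(n/2) = 0.90 × √(36/2) = 3.8184. Critical value z_{0.1} = 1.282.
Revised power = Φ(δ − 1.282) = Φ(2.537) = 0.9944.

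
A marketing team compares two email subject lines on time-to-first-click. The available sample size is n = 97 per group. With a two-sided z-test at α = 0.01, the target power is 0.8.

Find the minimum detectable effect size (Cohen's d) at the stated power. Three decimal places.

d ≈ 0.491

Required noncentrality: δ = z_{0.005} + z_{0.20} = 2.576 + 0.842 = 3.417.
(Lower-tail contribution to power is negligible for δ > 0.)
δ = d·√(n/2) ⇒ d = δ/√(n/2) = 3.417/√(97/2) = 0.4907.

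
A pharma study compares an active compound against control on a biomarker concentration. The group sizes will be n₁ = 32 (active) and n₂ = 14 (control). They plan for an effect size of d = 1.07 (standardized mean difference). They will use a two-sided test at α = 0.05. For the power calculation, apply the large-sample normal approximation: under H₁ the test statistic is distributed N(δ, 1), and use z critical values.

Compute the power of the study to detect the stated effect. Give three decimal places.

Noncentrality parameter: λ = d / √(1/n₁ + 1/n₂) = 1.07 / √(1/32 + 1/14) = 3.3392
Critical value for a two-sided test at α = 0.05: z_{α/2} = 1.960.
Power = Φ(λ − 1.960) + Φ(−λ − 1.960) = Φ(1.379) + Φ(-5.299) = 0.9161 + 0.0000 = 0.9161.

Power ≈ 0.916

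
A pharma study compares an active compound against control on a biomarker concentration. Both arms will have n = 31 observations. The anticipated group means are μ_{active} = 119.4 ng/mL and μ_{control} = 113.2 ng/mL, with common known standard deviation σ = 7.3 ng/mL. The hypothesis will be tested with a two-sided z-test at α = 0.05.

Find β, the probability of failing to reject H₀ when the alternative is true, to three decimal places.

Standardized effect: d = |μ_{active} − μ_{control}| / σ = |119.4 − 113.2| / 7.3 = 0.8493
Noncentrality parameter: δ = d·√(n/2) = 0.8493 × √(31/2) = 3.3438
Critical value for a two-sided test at α = 0.05: z_{α/2} = 1.960.
Power = Φ(δ − 1.960) + Φ(−δ − 1.960) = Φ(1.384) + Φ(-5.304) = 0.9168 + 0.0000 = 0.9168.
Type II error: β = 1 − power = 1 − 0.9168 = 0.0832.

β ≈ 0.083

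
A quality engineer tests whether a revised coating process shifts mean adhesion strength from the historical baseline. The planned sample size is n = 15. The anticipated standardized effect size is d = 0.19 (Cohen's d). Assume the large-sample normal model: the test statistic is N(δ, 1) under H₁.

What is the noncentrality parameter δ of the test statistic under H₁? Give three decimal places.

δ ≈ 0.736

The noncentrality parameter scales effect size by the design's sample-size factor: δ = d·√n = 0.19 × √15 = 0.7359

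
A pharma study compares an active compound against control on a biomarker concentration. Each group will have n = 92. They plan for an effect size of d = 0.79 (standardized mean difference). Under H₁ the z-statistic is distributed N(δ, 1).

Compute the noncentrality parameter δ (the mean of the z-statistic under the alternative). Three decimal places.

The noncentrality parameter scales effect size by the design's sample-size factor: δ = d·√(n/2) = 0.79 × √(92/2) = 5.3580

δ ≈ 5.358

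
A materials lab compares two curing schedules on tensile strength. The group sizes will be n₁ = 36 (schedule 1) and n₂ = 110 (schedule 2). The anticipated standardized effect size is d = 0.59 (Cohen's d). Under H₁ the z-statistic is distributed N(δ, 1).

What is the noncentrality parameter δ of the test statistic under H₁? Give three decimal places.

The noncentrality parameter scales effect size by the design's sample-size factor: δ = d / √(1/n₁ + 1/n₂) = 0.59 / √(1/36 + 1/110) = 3.0727

δ ≈ 3.073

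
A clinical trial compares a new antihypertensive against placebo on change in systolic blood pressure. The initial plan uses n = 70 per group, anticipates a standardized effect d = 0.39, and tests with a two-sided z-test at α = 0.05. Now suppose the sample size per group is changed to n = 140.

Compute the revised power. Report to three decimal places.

With n = 140 per group: δ = d·√(n/2) = 0.39 × √(140/2) = 3.2630. Critical value z_{0.025} = 1.960.
Revised power = Φ(δ − 1.960) + Φ(−δ − 1.960) = Φ(1.303) + Φ(-5.223) = 0.9037 + 0.0000 = 0.9037.

Power ≈ 0.904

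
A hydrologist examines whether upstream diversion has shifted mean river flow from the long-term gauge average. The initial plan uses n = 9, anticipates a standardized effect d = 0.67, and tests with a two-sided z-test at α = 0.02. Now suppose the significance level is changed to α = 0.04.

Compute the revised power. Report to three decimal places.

Power ≈ 0.483

δ = d·√n = 0.67 × √9 = 2.0100 (unchanged). New critical value: z_{0.02} = 2.054.
Revised power = Φ(δ − 2.054) + Φ(−δ − 2.054) = Φ(-0.044) + Φ(-4.064) = 0.4826 + 0.0000 = 0.4826.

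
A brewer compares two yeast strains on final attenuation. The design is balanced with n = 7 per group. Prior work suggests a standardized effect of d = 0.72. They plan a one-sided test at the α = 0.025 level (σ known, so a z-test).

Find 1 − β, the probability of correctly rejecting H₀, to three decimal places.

Noncentrality parameter: δ = d·√(n/2) = 0.72 × √(7/2) = 1.3470
One-sided α = 0.025 → critical value z_{0.025} = 1.960.
Power = P(Z > 1.960 − δ) = Φ(-0.613) = 0.2699.

Power ≈ 0.270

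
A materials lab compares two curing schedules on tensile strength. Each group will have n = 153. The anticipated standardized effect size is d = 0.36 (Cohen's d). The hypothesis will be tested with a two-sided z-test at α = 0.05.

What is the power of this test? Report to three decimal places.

Noncentrality parameter: δ = d·√(n/2) = 0.36 × √(153/2) = 3.1487
Critical value for a two-sided test at α = 0.05: z_{α/2} = 1.960.
Power = Φ(δ − 1.960) + Φ(−δ − 1.960) = Φ(1.189) + Φ(-5.109) = 0.8827 + 0.0000 = 0.8827.

Power ≈ 0.883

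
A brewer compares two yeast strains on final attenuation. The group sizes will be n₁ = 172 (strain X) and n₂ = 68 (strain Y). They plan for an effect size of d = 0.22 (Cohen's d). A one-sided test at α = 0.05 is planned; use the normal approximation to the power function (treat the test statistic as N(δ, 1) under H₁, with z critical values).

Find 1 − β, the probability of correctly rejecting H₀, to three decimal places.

Noncentrality parameter: δ = d / √(1/n₁ + 1/n₂) = 0.22 / √(1/172 + 1/68) = 1.5358
One-sided α = 0.05 → critical value z_{0.05} = 1.645.
Power = Φ(δ − 1.645) = Φ(-0.109) = 0.4566.

Power ≈ 0.457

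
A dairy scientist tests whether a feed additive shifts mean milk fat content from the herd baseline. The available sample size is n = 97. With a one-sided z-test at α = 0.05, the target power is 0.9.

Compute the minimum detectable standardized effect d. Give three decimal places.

Need Φ(δ − 1.645) = 0.9, so δ = 1.645 + 1.282 = 2.926.
δ = d·√n ⇒ d = δ/√n = 2.926/√97 = 0.2971.

d ≈ 0.297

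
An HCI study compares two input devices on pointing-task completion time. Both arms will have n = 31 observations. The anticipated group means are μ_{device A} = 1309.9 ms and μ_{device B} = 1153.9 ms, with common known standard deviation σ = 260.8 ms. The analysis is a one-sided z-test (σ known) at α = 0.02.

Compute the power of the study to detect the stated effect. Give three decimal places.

Standardized effect: d = |μ_{device A} − μ_{device B}| / σ = |1309.9 − 1153.9| / 260.8 = 0.5982
Noncentrality parameter: δ = d·√(n/2) = 0.5982 × √(31/2) = 2.3550
One-sided α = 0.02 → critical value z_{0.02} = 2.054.
Power = Φ(δ − 2.054) = Φ(0.301) = 0.6184.

Power ≈ 0.618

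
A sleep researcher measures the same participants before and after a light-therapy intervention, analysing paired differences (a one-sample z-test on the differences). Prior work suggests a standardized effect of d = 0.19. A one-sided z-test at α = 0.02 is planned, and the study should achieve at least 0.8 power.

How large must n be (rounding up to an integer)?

For power 0.8 need Φ(δ − z_{0.02}) = 0.8, so δ = z_{0.02} + z_{0.20} = 2.054 + 0.842 = 2.895.
δ = d·√n ⇒ n = (δ/d)² = (2.895 / 0.19)² = 232.22.
Rounding up, n = 233.

n = 233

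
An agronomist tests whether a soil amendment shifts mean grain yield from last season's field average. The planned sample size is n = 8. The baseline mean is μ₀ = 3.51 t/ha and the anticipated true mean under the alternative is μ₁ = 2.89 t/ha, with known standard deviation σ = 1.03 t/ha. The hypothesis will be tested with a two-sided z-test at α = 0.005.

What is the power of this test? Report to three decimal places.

Power ≈ 0.135

Standardized effect: d = |μ₁ − μ₀| / σ = |2.89 − 3.51| / 1.03 = 0.6019
Noncentrality parameter: δ = d·√n = 0.6019 × √8 = 1.7025
Critical value for a two-sided test at α = 0.005: z_{α/2} = 2.807.
Power = Φ(δ − 2.807) + Φ(−δ − 2.807) = Φ(-1.104) + Φ(-4.510) = 0.1347 + 0.0000 = 0.1347.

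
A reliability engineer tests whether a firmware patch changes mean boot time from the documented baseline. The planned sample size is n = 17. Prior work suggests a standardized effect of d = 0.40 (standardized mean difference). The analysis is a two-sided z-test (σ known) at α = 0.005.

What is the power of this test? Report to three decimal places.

Power ≈ 0.123

Noncentrality parameter: δ = d·√n = 0.40 × √17 = 1.6492
Critical value for a two-sided test at α = 0.005: z_{α/2} = 2.807.
Power = Φ(δ − 2.807) + Φ(−δ − 2.807) = Φ(-1.158) + Φ(-4.456) = 0.1235 + 0.0000 = 0.1235.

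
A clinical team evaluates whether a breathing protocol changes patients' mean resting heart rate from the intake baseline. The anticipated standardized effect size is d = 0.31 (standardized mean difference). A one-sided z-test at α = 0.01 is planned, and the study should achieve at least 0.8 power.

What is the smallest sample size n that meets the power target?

For power 0.8 need Φ(δ − z_{0.01}) = 0.8, so δ = z_{0.01} + z_{0.20} = 2.326 + 0.842 = 3.168.
δ = d·√n ⇒ n = (δ/d)² = (3.168 / 0.31)² = 104.43.
Rounding up, n = 105.

n = 105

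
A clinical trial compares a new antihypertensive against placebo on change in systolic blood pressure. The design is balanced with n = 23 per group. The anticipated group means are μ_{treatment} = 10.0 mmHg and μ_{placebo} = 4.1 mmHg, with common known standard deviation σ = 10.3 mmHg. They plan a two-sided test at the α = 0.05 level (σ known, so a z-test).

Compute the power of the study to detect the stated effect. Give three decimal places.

Power ≈ 0.493

Standardized effect: d = |μ_{treatment} − μ_{placebo}| / σ = |10.0 − 4.1| / 10.3 = 0.5728
Noncentrality parameter: δ = d·√(n/2) = 0.5728 × √(23/2) = 1.9425
Critical value for a two-sided test at α = 0.05: z_{α/2} = 1.960.
Power = Φ(δ − 1.960) + Φ(−δ − 1.960) = Φ(-0.017) + Φ(-3.902) = 0.4930 + 0.0000 = 0.4931.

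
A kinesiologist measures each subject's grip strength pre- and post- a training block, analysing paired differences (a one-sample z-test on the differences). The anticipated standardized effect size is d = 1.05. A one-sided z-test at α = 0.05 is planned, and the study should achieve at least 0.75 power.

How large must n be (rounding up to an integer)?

n = 5

Set Φ(δ − 1.645) = 0.75; then δ − 1.645 = Φ⁻¹(0.75) = 0.674, giving δ = 2.319.
δ = d·√n ⇒ n = (δ/d)² = (2.319 / 1.05)² = 4.88.
Round up to the next whole unit.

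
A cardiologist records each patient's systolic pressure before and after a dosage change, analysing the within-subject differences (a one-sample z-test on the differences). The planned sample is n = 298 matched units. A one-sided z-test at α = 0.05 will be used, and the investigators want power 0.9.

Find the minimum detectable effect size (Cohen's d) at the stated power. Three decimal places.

Need Φ(δ − 1.645) = 0.9, so δ = 1.645 + 1.282 = 2.926.
δ = d·√n ⇒ d = δ/√n = 2.926/√298 = 0.1695.

d ≈ 0.170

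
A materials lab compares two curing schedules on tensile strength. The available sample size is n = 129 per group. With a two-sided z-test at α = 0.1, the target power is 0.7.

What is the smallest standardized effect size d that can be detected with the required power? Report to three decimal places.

d ≈ 0.270

Need Φ(δ − 1.645) = 0.7, so δ = 1.645 + 0.524 = 2.169.
(The second rejection-region term Φ(−δ − z_{α/2}) is negligible and dropped.)
δ = d·√(n/2) ⇒ d = δ/√(n/2) = 2.169/√(129/2) = 0.2701.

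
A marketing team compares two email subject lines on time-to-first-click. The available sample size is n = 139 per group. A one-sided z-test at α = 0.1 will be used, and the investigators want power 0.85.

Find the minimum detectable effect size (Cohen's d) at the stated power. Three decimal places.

d ≈ 0.278

Need Φ(δ − 1.282) = 0.85, so δ = 1.282 + 1.036 = 2.318.
δ = d·√(n/2) ⇒ d = δ/√(n/2) = 2.318/√(139/2) = 0.2780.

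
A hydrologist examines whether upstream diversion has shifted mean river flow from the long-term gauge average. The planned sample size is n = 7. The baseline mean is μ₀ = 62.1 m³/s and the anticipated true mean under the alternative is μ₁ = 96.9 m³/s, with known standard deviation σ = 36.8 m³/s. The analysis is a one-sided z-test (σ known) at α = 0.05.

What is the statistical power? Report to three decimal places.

Power ≈ 0.804

Standardized effect: d = |μ₁ − μ₀| / σ = |96.9 − 62.1| / 36.8 = 0.9457
Noncentrality parameter: δ = d·√n = 0.9457 × √7 = 2.5020
One-sided α = 0.05 → critical value z_{0.05} = 1.645.
Power = Φ(δ − 1.645) = Φ(0.857) = 0.8043.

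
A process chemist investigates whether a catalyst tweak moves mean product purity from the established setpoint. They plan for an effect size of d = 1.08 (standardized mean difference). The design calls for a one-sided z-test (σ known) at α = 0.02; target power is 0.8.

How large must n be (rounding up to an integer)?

For power 0.8 need Φ(δ − z_{0.02}) = 0.8, so δ = z_{0.02} + z_{0.20} = 2.054 + 0.842 = 2.895.
δ = d·√n ⇒ n = (δ/d)² = (2.895 / 1.08)² = 7.19.
Round up to the next whole unit.

n = 8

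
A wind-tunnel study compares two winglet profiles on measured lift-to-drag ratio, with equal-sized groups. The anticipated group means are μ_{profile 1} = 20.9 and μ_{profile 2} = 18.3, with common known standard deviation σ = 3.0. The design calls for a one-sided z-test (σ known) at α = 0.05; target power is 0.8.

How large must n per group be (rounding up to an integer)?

n = 17 per group

Standardized effect: d = |μ_{profile 1} − μ_{profile 2}| / σ = |20.9 − 18.3| / 3.0 = 0.8667
For power 0.8 need Φ(δ − z_{0.05}) = 0.8, so δ = z_{0.05} + z_{0.20} = 1.645 + 0.842 = 2.486.
δ = d·√(n/2) ⇒ n = 2(δ/d)² = 2 × (2.486 / 0.8667)² = 16.46.
Round up to the next whole unit.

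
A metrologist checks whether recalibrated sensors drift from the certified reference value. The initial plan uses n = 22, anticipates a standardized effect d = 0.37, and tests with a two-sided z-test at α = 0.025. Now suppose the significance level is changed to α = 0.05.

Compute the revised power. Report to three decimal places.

δ = d·√n = 0.37 × √22 = 1.7355 (unchanged). New critical value: z_{0.025} = 1.960.
Revised power = Φ(δ − 1.960) + Φ(−δ − 1.960) = Φ(-0.225) + Φ(-3.695) = 0.4112 + 0.0001 = 0.4113.

Power ≈ 0.411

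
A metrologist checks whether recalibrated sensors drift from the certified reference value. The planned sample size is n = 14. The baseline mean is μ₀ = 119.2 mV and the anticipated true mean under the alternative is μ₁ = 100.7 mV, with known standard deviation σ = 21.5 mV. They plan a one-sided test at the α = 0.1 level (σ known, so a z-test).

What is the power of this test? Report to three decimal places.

Power ≈ 0.974

Standardized effect: d = |μ₁ − μ₀| / σ = |100.7 − 119.2| / 21.5 = 0.8605
Noncentrality parameter: δ = d·√n = 0.8605 × √14 = 3.2196
Critical value for a one-sided test at α = 0.1: z_α = 1.282.
Power = Φ(δ − 1.282) = Φ(1.938) = 0.9737.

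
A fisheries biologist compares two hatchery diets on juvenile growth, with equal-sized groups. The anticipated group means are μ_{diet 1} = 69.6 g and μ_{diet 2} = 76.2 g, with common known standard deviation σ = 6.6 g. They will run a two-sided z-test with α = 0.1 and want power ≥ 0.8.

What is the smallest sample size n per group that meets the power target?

n = 13 per group

Standardized effect: d = |μ_{diet 1} − μ_{diet 2}| / σ = |69.6 − 76.2| / 6.6 = 1.0000
For power 0.8 need Φ(δ − z_{0.05}) = 0.8, so δ = z_{0.05} + z_{0.20} = 1.645 + 0.842 = 2.486.
(The Φ(−δ − z_{α/2}) term is vanishingly small for δ > 0 and is dropped in the standard sample-size formula.)
δ = d·√(n/2) ⇒ n = 2(δ/d)² = 2 × (2.486 / 1.0000)² = 12.37.
Rounding up, n = 13 per group.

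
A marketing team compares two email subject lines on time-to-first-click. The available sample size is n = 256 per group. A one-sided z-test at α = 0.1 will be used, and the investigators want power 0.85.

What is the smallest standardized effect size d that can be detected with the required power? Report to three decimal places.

d ≈ 0.205

Required noncentrality: δ = z_{0.1} + z_{0.15} = 1.282 + 1.036 = 2.318.
δ = d·√(n/2) ⇒ d = δ/√(n/2) = 2.318/√(256/2) = 0.2049.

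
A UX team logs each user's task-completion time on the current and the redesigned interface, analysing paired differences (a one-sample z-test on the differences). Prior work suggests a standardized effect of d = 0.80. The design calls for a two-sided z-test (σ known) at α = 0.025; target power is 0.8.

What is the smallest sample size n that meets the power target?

For power 0.8 need Φ(δ − z_{0.0125}) = 0.8, so δ = z_{0.0125} + z_{0.20} = 2.241 + 0.842 = 3.083.
(The Φ(−δ − z_{α/2}) term is vanishingly small for δ > 0 and is dropped in the standard sample-size formula.)
δ = d·√n ⇒ n = (δ/d)² = (3.083 / 0.80)² = 14.85.
Round up to the next whole unit.

n = 15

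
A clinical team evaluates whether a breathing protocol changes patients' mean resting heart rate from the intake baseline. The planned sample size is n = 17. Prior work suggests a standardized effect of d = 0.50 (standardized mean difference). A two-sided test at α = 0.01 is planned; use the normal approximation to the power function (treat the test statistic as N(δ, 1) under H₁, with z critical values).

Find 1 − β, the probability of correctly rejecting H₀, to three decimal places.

Noncentrality parameter: δ = d·√n = 0.50 × √17 = 2.0616
Critical value for a two-sided test at α = 0.01: z_{α/2} = 2.576.
Power = Φ(δ − 2.576) + Φ(−δ − 2.576) = Φ(-0.514) + Φ(-4.637) = 0.3035 + 0.0000 = 0.3035.

Power ≈ 0.304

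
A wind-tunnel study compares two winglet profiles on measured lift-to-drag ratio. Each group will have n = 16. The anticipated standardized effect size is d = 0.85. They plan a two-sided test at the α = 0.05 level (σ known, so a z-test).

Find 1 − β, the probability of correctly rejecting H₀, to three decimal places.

Noncentrality parameter: δ = d·√(n/2) = 0.85 × √(16/2) = 2.4042
Two-sided α = 0.05 → critical value z_{0.025} = 1.960.
Power = Φ(δ − 1.960) + Φ(−δ − 1.960) = Φ(0.444) + Φ(-4.364) = 0.6716 + 0.0000 = 0.6716.

Power ≈ 0.672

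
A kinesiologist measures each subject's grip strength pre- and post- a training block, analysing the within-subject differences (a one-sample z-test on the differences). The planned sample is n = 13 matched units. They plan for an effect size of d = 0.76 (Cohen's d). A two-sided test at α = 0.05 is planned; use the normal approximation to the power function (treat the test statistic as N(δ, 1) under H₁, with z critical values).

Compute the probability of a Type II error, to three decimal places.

Noncentrality parameter: δ = d·√n = 0.76 × √13 = 2.7402
Critical value for a two-sided test at α = 0.05: z_{α/2} = 1.960.
Power = Φ(δ − 1.960) + Φ(−δ − 1.960) = Φ(0.780) + Φ(-4.700) = 0.7824 + 0.0000 = 0.7824.
Type II error: β = 1 − power = 1 − 0.7824 = 0.2176.

β ≈ 0.218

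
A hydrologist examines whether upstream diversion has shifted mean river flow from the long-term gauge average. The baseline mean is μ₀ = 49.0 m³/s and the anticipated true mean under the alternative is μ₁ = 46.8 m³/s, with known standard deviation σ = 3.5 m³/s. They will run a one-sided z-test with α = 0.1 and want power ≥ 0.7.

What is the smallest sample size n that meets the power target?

n = 9

Standardized effect: d = |μ₁ − μ₀| / σ = |46.8 − 49.0| / 3.5 = 0.6286
For power 0.7 need Φ(δ − z_{0.1}) = 0.7, so δ = z_{0.1} + z_{0.30} = 1.282 + 0.524 = 1.806.
δ = d·√n ⇒ n = (δ/d)² = (1.806 / 0.6286)² = 8.25.
Rounding up, n = 9.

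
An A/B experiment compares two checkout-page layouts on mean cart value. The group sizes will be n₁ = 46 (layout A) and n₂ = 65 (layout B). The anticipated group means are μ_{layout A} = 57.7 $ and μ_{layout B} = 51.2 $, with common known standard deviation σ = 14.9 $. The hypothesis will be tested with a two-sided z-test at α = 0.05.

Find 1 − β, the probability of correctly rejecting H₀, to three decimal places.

Standardized effect: d = |μ_{layout A} − μ_{layout B}| / σ = |57.7 − 51.2| / 14.9 = 0.4362
Noncentrality parameter: λ = d / √(1/n₁ + 1/n₂) = 0.4362 / √(1/46 + 1/65) = 2.2641
Critical value for a two-sided test at α = 0.05: z_{α/2} = 1.960.
Power = Φ(λ − 1.960) + Φ(−λ − 1.960) = Φ(0.304) + Φ(-4.224) = 0.6195 + 0.0000 = 0.6195.

Power ≈ 0.620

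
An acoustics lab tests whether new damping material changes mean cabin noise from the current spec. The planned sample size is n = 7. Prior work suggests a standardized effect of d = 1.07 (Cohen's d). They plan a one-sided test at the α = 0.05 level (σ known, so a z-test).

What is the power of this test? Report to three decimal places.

Power ≈ 0.882

Noncentrality parameter: δ = d·√n = 1.07 × √7 = 2.8310
One-sided α = 0.05 → critical value z_{0.05} = 1.645.
Power = P(Z > 1.645 − δ) = Φ(1.186) = 0.8822.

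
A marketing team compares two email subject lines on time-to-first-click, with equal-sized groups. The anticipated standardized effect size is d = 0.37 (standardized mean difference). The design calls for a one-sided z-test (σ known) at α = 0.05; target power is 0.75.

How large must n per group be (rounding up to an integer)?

For power 0.75 need Φ(δ − z_{0.05}) = 0.75, so δ = z_{0.05} + z_{0.25} = 1.645 + 0.674 = 2.319.
δ = d·√(n/2) ⇒ n = 2(δ/d)² = 2 × (2.319 / 0.37)² = 78.59.
Rounding up, n = 79 per group.

n = 79 per group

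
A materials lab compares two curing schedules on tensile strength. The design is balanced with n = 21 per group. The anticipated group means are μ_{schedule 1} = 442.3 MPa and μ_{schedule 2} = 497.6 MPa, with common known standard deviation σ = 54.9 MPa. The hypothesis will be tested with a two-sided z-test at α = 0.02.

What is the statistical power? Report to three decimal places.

Standardized effect: d = |μ_{schedule 1} − μ_{schedule 2}| / σ = |442.3 − 497.6| / 54.9 = 1.0073
Noncentrality parameter: δ = d·√(n/2) = 1.0073 × √(21/2) = 3.2640
Critical value for a two-sided test at α = 0.02: z_{α/2} = 2.326.
Power = Φ(δ − 2.326) + Φ(−δ − 2.326) = Φ(0.938) + Φ(-5.590) = 0.8258 + 0.0000 = 0.8258.

Power ≈ 0.826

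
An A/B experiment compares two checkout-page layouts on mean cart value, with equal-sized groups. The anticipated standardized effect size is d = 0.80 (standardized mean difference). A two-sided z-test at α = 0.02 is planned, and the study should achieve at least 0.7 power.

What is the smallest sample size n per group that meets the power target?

Set Φ(δ − 2.326) = 0.7; then δ − 2.326 = Φ⁻¹(0.7) = 0.524, giving δ = 2.851.
(Ignoring the negligible lower-tail rejection probability gives the usual closed-form inversion.)
δ = d·√(n/2) ⇒ n = 2(δ/d)² = 2 × (2.851 / 0.80)² = 25.40.
Round up to the next whole unit.

n = 26 per group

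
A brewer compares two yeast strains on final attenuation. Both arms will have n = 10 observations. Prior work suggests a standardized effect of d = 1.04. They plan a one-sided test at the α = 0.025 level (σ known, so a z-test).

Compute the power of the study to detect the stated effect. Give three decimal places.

Noncentrality parameter: δ = d·√(n/2) = 1.04 × √(10/2) = 2.3255
One-sided α = 0.025 → critical value z_{0.025} = 1.960.
Power = P(Z > 1.960 − δ) = Φ(0.366) = 0.6426.

Power ≈ 0.643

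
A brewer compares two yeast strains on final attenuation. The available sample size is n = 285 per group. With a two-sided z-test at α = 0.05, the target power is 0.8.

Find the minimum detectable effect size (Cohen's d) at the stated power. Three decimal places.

Need Φ(δ − 1.960) = 0.8, so δ = 1.960 + 0.842 = 2.802.
(Lower-tail contribution to power is negligible for δ > 0.)
δ = d·√(n/2) ⇒ d = δ/√(n/2) = 2.802/√(285/2) = 0.2347.

d ≈ 0.235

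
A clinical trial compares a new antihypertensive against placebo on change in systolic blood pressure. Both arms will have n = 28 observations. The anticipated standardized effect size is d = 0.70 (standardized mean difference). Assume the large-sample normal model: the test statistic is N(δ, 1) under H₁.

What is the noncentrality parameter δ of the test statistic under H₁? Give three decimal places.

The noncentrality parameter scales effect size by the design's sample-size factor: δ = d·√(n/2) = 0.70 × √(28/2) = 2.6192

δ ≈ 2.619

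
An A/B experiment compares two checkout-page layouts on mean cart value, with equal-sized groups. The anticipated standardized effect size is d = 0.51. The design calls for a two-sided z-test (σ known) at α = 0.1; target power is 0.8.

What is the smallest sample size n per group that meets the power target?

For power 0.8 need Φ(δ − z_{0.05}) = 0.8, so δ = z_{0.05} + z_{0.20} = 1.645 + 0.842 = 2.486.
(Ignoring the negligible lower-tail rejection probability gives the usual closed-form inversion.)
δ = d·√(n/2) ⇒ n = 2(δ/d)² = 2 × (2.486 / 0.51)² = 47.54.
Round up to the next whole unit.

n = 48 per group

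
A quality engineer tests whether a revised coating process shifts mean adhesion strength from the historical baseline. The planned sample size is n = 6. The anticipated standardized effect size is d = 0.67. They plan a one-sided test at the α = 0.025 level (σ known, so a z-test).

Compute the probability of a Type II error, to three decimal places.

Noncentrality parameter: δ = d·√n = 0.67 × √6 = 1.6412
One-sided α = 0.025 → critical value z_{0.025} = 1.960.
Power = P(Z > 1.960 − δ) = Φ(-0.319) = 0.3749.
Type II error: β = 1 − power = 1 − 0.3749 = 0.6251.

β ≈ 0.625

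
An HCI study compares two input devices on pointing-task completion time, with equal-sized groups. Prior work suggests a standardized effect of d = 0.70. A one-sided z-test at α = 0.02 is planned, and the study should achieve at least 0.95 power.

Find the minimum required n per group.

n = 56 per group

Set Φ(δ − 2.054) = 0.95; then δ − 2.054 = Φ⁻¹(0.95) = 1.645, giving δ = 3.699.
δ = d·√(n/2) ⇒ n = 2(δ/d)² = 2 × (3.699 / 0.70)² = 55.84.
Rounding up, n = 56 per group.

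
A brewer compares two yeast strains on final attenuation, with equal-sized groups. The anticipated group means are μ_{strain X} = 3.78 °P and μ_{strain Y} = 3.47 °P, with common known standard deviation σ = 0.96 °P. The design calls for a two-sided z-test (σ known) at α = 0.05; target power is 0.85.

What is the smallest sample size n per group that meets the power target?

Standardized effect: d = |μ_{strain X} − μ_{strain Y}| / σ = |3.78 − 3.47| / 0.96 = 0.3229
For power 0.85 need Φ(δ − z_{0.025}) = 0.85, so δ = z_{0.025} + z_{0.15} = 1.960 + 1.036 = 2.996.
(For δ > 0 the lower-tail rejection region contributes negligibly to power, so the one-term inversion is standard.)
δ = d·√(n/2) ⇒ n = 2(δ/d)² = 2 × (2.996 / 0.3229)² = 172.21.
Rounding up, n = 173 per group.

n = 173 per group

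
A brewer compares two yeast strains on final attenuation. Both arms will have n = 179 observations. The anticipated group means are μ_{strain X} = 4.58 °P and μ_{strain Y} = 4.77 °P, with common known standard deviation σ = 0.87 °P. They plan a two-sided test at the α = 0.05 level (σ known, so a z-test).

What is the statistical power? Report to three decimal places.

Standardized effect: d = |μ_{strain X} − μ_{strain Y}| / σ = |4.58 − 4.77| / 0.87 = 0.2184
Noncentrality parameter: δ = d·√(n/2) = 0.2184 × √(179/2) = 2.0661
Two-sided α = 0.05 → critical value z_{0.025} = 1.960.
Power = Φ(δ − 1.960) + Φ(−δ − 1.960) = Φ(0.106) + Φ(-4.026) = 0.5423 + 0.0000 = 0.5423.

Power ≈ 0.542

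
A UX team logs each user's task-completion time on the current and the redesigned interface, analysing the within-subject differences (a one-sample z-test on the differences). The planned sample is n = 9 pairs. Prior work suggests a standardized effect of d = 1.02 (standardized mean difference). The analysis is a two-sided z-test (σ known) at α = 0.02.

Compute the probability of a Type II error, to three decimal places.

β ≈ 0.232

Noncentrality parameter: δ = d·√n = 1.02 × √9 = 3.0600
Two-sided α = 0.02 → critical value z_{0.01} = 2.326.
Power = Φ(δ − 2.326) + Φ(−δ − 2.326) = Φ(0.734) + Φ(-5.386) = 0.7684 + 0.0000 = 0.7684.
Type II error: β = 1 − power = 1 − 0.7684 = 0.2316.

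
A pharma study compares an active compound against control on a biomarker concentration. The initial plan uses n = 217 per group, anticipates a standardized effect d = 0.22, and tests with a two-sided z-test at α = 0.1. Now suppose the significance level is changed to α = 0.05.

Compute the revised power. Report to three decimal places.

δ = d·√(n/2) = 0.22 × √(217/2) = 2.2916 (unchanged). New critical value: z_{0.025} = 1.960.
Revised power = Φ(δ − 1.960) + Φ(−δ − 1.960) = Φ(0.332) + Φ(-4.252) = 0.6299 + 0.0000 = 0.6299.

Power ≈ 0.630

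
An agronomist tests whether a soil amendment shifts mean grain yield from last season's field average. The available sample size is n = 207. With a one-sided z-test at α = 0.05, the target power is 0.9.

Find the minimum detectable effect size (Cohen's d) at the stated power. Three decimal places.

d ≈ 0.203

Required noncentrality: δ = z_{0.05} + z_{0.10} = 1.645 + 1.282 = 2.926.
δ = d·√n ⇒ d = δ/√n = 2.926/√207 = 0.2034.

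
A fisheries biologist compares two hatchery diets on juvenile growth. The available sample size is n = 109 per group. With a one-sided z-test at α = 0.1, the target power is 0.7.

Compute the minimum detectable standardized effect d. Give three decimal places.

Need Φ(δ − 1.282) = 0.7, so δ = 1.282 + 0.524 = 1.806.
δ = d·√(n/2) ⇒ d = δ/√(n/2) = 1.806/√(109/2) = 0.2446.

d ≈ 0.245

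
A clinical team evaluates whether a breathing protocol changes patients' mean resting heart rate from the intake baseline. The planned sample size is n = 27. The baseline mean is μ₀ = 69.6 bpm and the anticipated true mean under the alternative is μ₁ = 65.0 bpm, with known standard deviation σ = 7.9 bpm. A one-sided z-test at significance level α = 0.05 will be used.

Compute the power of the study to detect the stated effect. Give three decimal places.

Standardized effect: d = |μ₁ − μ₀| / σ = |65.0 − 69.6| / 7.9 = 0.5823
Noncentrality parameter: δ = d·√n = 0.5823 × √27 = 3.0256
One-sided α = 0.05 → critical value z_{0.05} = 1.645.
Power = P(Z > 1.645 − δ) = Φ(1.381) = 0.9163.

Power ≈ 0.916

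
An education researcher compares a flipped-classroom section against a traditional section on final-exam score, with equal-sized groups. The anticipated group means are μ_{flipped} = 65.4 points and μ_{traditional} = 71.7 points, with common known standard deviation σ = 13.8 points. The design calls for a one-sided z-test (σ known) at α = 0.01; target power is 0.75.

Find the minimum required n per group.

Standardized effect: d = |μ_{flipped} − μ_{traditional}| / σ = |65.4 − 71.7| / 13.8 = 0.4565
For power 0.75 need Φ(δ − z_{0.01}) = 0.75, so δ = z_{0.01} + z_{0.25} = 2.326 + 0.674 = 3.001.
δ = d·√(n/2) ⇒ n = 2(δ/d)² = 2 × (3.001 / 0.4565)² = 86.42.
Rounding up, n = 87 per group.

n = 87 per group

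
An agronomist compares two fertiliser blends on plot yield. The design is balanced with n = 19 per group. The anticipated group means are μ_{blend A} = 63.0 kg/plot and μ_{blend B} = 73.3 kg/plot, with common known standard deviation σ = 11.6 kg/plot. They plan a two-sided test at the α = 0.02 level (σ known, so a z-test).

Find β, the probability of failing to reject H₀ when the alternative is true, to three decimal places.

β ≈ 0.341

Standardized effect: d = |μ_{blend A} − μ_{blend B}| / σ = |63.0 − 73.3| / 11.6 = 0.8879
Noncentrality parameter: δ = d·√(n/2) = 0.8879 × √(19/2) = 2.7368
Critical value for a two-sided test at α = 0.02: z_{α/2} = 2.326.
Power = Φ(δ − 2.326) + Φ(−δ − 2.326) = Φ(0.410) + Φ(-5.063) = 0.6593 + 0.0000 = 0.6593.
Type II error: β = 1 − power = 1 − 0.6593 = 0.3407.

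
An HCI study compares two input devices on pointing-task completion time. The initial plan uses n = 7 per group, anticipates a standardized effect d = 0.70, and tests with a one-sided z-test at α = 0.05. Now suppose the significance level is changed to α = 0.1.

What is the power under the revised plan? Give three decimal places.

δ = d·√(n/2) = 0.70 × √(7/2) = 1.3096 (unchanged). New critical value: z_{0.1} = 1.282.
Revised power = P(Z > 1.282 − δ) = Φ(0.028) = 0.5112.

Power ≈ 0.511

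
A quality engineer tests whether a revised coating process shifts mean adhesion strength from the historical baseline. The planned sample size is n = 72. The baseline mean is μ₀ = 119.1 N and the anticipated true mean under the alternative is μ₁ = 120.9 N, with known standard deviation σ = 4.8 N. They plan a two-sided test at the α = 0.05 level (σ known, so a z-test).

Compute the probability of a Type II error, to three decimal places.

β ≈ 0.111

Standardized effect: d = |μ₁ − μ₀| / σ = |120.9 − 119.1| / 4.8 = 0.3750
Noncentrality parameter: δ = d·√n = 0.3750 × √72 = 3.1820
Critical value for a two-sided test at α = 0.05: z_{α/2} = 1.960.
Power = Φ(δ − 1.960) + Φ(−δ − 1.960) = Φ(1.222) + Φ(-5.142) = 0.8891 + 0.0000 = 0.8891.
Type II error: β = 1 − power = 1 − 0.8891 = 0.1109.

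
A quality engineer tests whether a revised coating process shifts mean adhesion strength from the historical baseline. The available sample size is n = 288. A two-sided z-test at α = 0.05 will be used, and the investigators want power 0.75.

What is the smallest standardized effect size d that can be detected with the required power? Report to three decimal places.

d ≈ 0.155

Required noncentrality: δ = z_{0.025} + z_{0.25} = 1.960 + 0.674 = 2.634.
(The second rejection-region term Φ(−δ − z_{α/2}) is negligible and dropped.)
δ = d·√n ⇒ d = δ/√n = 2.634/√288 = 0.1552.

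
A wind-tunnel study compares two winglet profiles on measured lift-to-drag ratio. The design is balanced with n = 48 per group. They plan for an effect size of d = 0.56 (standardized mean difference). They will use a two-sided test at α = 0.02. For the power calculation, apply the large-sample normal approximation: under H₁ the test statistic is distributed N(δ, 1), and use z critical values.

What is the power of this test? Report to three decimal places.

Noncentrality parameter: λ = d·√(n/2) = 0.56 × √(48/2) = 2.7434
Two-sided α = 0.02 → critical value z_{0.01} = 2.326.
Power = Φ(λ − 2.326) + Φ(−λ − 2.326) = Φ(0.417) + Φ(-5.070) = 0.6617 + 0.0000 = 0.6617.

Power ≈ 0.662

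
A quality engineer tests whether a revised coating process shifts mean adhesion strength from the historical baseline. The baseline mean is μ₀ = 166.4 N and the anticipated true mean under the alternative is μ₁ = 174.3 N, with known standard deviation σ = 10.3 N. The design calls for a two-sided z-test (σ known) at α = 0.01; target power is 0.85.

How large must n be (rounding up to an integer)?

n = 23

Standardized effect: d = |μ₁ − μ₀| / σ = |174.3 − 166.4| / 10.3 = 0.7670
Set Φ(δ − 2.576) = 0.85; then δ − 2.576 = Φ⁻¹(0.85) = 1.036, giving δ = 3.612.
(The Φ(−δ − z_{α/2}) term is vanishingly small for δ > 0 and is dropped in the standard sample-size formula.)
δ = d·√n ⇒ n = (δ/d)² = (3.612 / 0.7670)² = 22.18.
Rounding up, n = 23.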